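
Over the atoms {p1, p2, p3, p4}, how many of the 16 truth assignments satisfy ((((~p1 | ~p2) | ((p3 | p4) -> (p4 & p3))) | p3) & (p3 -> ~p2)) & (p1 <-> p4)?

Initial set: {T (((((~p1 | ~p2) | ((p3 | p4) -> (p4 & p3))) | p3) & (p3 -> ~p2)) & (p1 <-> p4))}.
T (((((~p1 | ~p2) | ((p3 | p4) -> (p4 & p3))) | p3) & (p3 -> ~p2)) & (p1 <-> p4)): α-rule — add T ((((~p1 | ~p2) | ((p3 | p4) -> (p4 & p3))) | p3) & (p3 -> ~p2)), T (p1 <-> p4).
T ((((~p1 | ~p2) | ((p3 | p4) -> (p4 & p3))) | p3) & (p3 -> ~p2)): α-rule — add T (((~p1 | ~p2) | ((p3 | p4) -> (p4 & p3))) | p3), T (p3 -> ~p2).
T (p1 <-> p4): β-rule — branch into T p1, T p4  //  F p1, F p4.
  branch 1 (add T p1, T p4):
    T (((~p1 | ~p2) | ((p3 | p4) -> (p4 & p3))) | p3): β-rule — branch into T ((~p1 | ~p2) | ((p3 | p4) -> (p4 & p3)))  //  T p3.
      branch 1.1 (add T ((~p1 | ~p2) | ((p3 | p4) -> (p4 & p3)))):
        T (p3 -> ~p2): β-rule — branch into F p3  //  T ~p2.
          branch 1.1.1 (add F p3):
            T ((~p1 | ~p2) | ((p3 | p4) -> (p4 & p3))): β-rule — branch into T (~p1 | ~p2)  //  T ((p3 | p4) -> (p4 & p3)).
              branch 1.1.1.1 (add T (~p1 | ~p2)):
                T (~p1 | ~p2): β-rule — branch into T ~p1  //  T ~p2.
                  branch 1.1.1.1.1 (add T ~p1):
                    × closes — contains both p1 and ~p1.
                  branch 1.1.1.1.2 (add T ~p2):
                    ○ open, literals {p1=true, p2=false, p3=false, p4=true}.
              branch 1.1.1.2 (add T ((p3 | p4) -> (p4 & p3))):
                T ((p3 | p4) -> (p4 & p3)): β-rule — branch into F (p3 | p4)  //  T (p4 & p3).
                  branch 1.1.1.2.1 (add F (p3 | p4)):
                    F (p3 | p4): α-rule — add F p3, F p4.
                    × closes — contains both p4 and ~p4.
                  branch 1.1.1.2.2 (add T (p4 & p3)):
                    T (p4 & p3): α-rule — add T p4, T p3.
                    × closes — contains both p3 and ~p3.
          branch 1.1.2 (add T ~p2):
            T ((~p1 | ~p2) | ((p3 | p4) -> (p4 & p3))): β-rule — branch into T (~p1 | ~p2)  //  T ((p3 | p4) -> (p4 & p3)).
              branch 1.1.2.1 (add T (~p1 | ~p2)):
                T (~p1 | ~p2): β-rule — branch into T ~p1  //  T ~p2.
                  branch 1.1.2.1.1 (add T ~p1):
                    × closes — contains both p1 and ~p1.
                  branch 1.1.2.1.2 (add T ~p2):
                    ○ open, literals {p1=true, p2=false, p4=true}.
              branch 1.1.2.2 (add T ((p3 | p4) -> (p4 & p3))):
                T ((p3 | p4) -> (p4 & p3)): β-rule — branch into F (p3 | p4)  //  T (p4 & p3).
                  branch 1.1.2.2.1 (add F (p3 | p4)):
                    F (p3 | p4): α-rule — add F p3, F p4.
                    × closes — contains both p4 and ~p4.
                  branch 1.1.2.2.2 (add T (p4 & p3)):
                    T (p4 & p3): α-rule — add T p4, T p3.
                    ○ open, literals {p1=true, p2=false, p3=true, p4=true}.
      branch 1.2 (add T p3):
        T (p3 -> ~p2): β-rule — branch into F p3  //  T ~p2.
          branch 1.2.1 (add F p3):
            × closes — contains both p3 and ~p3.
          branch 1.2.2 (add T ~p2):
            ○ open, literals {p1=true, p2=false, p3=true, p4=true}.
  branch 2 (add F p1, F p4):
    T (((~p1 | ~p2) | ((p3 | p4) -> (p4 & p3))) | p3): β-rule — branch into T ((~p1 | ~p2) | ((p3 | p4) -> (p4 & p3)))  //  T p3.
      branch 2.1 (add T ((~p1 | ~p2) | ((p3 | p4) -> (p4 & p3)))):
        T (p3 -> ~p2): β-rule — branch into F p3  //  T ~p2.
          branch 2.1.1 (add F p3):
            T ((~p1 | ~p2) | ((p3 | p4) -> (p4 & p3))): β-rule — branch into T (~p1 | ~p2)  //  T ((p3 | p4) -> (p4 & p3)).
              branch 2.1.1.1 (add T (~p1 | ~p2)):
                T (~p1 | ~p2): β-rule — branch into T ~p1  //  T ~p2.
                  branch 2.1.1.1.1 (add T ~p1):
                    ○ open, literals {p1=false, p3=false, p4=false}.
                  branch 2.1.1.1.2 (add T ~p2):
                    ○ open, literals {p1=false, p2=false, p3=false, p4=false}.
              branch 2.1.1.2 (add T ((p3 | p4) -> (p4 & p3))):
                T ((p3 | p4) -> (p4 & p3)): β-rule — branch into F (p3 | p4)  //  T (p4 & p3).
                  branch 2.1.1.2.1 (add F (p3 | p4)):
                    F (p3 | p4): α-rule — add F p3, F p4.
                    ○ open, literals {p1=false, p3=false, p4=false}.
                  branch 2.1.1.2.2 (add T (p4 & p3)):
                    T (p4 & p3): α-rule — add T p4, T p3.
                    × closes — contains both p4 and ~p4.
          branch 2.1.2 (add T ~p2):
            T ((~p1 | ~p2) | ((p3 | p4) -> (p4 & p3))): β-rule — branch into T (~p1 | ~p2)  //  T ((p3 | p4) -> (p4 & p3)).
              branch 2.1.2.1 (add T (~p1 | ~p2)):
                T (~p1 | ~p2): β-rule — branch into T ~p1  //  T ~p2.
                  branch 2.1.2.1.1 (add T ~p1):
                    ○ open, literals {p1=false, p2=false, p4=false}.
                  branch 2.1.2.1.2 (add T ~p2):
                    ○ open, literals {p1=false, p2=false, p4=false}.
              branch 2.1.2.2 (add T ((p3 | p4) -> (p4 & p3))):
                T ((p3 | p4) -> (p4 & p3)): β-rule — branch into F (p3 | p4)  //  T (p4 & p3).
                  branch 2.1.2.2.1 (add F (p3 | p4)):
                    F (p3 | p4): α-rule — add F p3, F p4.
                    ○ open, literals {p1=false, p2=false, p3=false, p4=false}.
                  branch 2.1.2.2.2 (add T (p4 & p3)):
                    T (p4 & p3): α-rule — add T p4, T p3.
                    × closes — contains both p4 and ~p4.
      branch 2.2 (add T p3):
        T (p3 -> ~p2): β-rule — branch into F p3  //  T ~p2.
          branch 2.2.1 (add F p3):
            × closes — contains both p3 and ~p3.
          branch 2.2.2 (add T ~p2):
            ○ open, literals {p1=false, p2=false, p3=true, p4=false}.
9 branches closed, 11 open.
Each open branch fixes some atoms; the unmentioned ones are free. Counting distinct full assignments: branch {p1=true, p2=false, p3=false, p4=true} (none free) contributes 1 new; branch {p1=true, p2=false, p4=true} (p3) contributes 1 new; branch {p1=true, p2=false, p3=true, p4=true} (none free) contributes 0 new; branch {p1=true, p2=false, p3=true, p4=true} (none free) contributes 0 new; branch {p1=false, p3=false, p4=false} (p2) contributes 2 new; branch {p1=false, p2=false, p3=false, p4=false} (none free) contributes 0 new; branch {p1=false, p3=false, p4=false} (p2) contributes 0 new; branch {p1=false, p2=false, p4=false} (p3) contributes 1 new; branch {p1=false, p2=false, p4=false} (p3) contributes 0 new; branch {p1=false, p2=false, p3=false, p4=false} (none free) contributes 0 new; branch {p1=false, p2=false, p3=true, p4=false} (none free) contributes 0 new. Total: 5.

5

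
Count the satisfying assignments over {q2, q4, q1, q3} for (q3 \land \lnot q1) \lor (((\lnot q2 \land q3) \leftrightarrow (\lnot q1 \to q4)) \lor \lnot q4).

11

Initial set: {((q3 \land \lnot q1) \lor (((\lnot q2 \land q3) \leftrightarrow (\lnot q1 \to q4)) \lor \lnot q4))}.
((q3 \land \lnot q1) \lor (((\lnot q2 \land q3) \leftrightarrow (\lnot q1 \to q4)) \lor \lnot q4)): β-rule — branch into (q3 \land \lnot q1)  //  (((\lnot q2 \land q3) \leftrightarrow (\lnot q1 \to q4)) \lor \lnot q4).
  branch 1 (add (q3 \land \lnot q1)):
    (q3 \land \lnot q1): α-rule — add q3, \lnot q1.
    ○ open, literals {q1=false, q3=true}.
  branch 2 (add (((\lnot q2 \land q3) \leftrightarrow (\lnot q1 \to q4)) \lor \lnot q4)):
    (((\lnot q2 \land q3) \leftrightarrow (\lnot q1 \to q4)) \lor \lnot q4): β-rule — branch into ((\lnot q2 \land q3) \leftrightarrow (\lnot q1 \to q4))  //  \lnot q4.
      branch 2.1 (add ((\lnot q2 \land q3) \leftrightarrow (\lnot q1 \to q4))):
        ((\lnot q2 \land q3) \leftrightarrow (\lnot q1 \to q4)): β-rule — branch into (\lnot q2 \land q3), (\lnot q1 \to q4)  //  \lnot (\lnot q2 \land q3), \lnot (\lnot q1 \to q4).
          branch 2.1.1 (add (\lnot q2 \land q3), (\lnot q1 \to q4)):
            (\lnot q2 \land q3): α-rule — add \lnot q2, q3.
            (\lnot q1 \to q4): β-rule — branch into \lnot \lnot q1  //  q4.
              branch 2.1.1.1 (add \lnot \lnot q1):
                ○ open, literals {q1=true, q2=false, q3=true}.
              branch 2.1.1.2 (add q4):
                ○ open, literals {q2=false, q3=true, q4=true}.
          branch 2.1.2 (add \lnot (\lnot q2 \land q3), \lnot (\lnot q1 \to q4)):
            \lnot (\lnot q1 \to q4): α-rule — add \lnot q1, \lnot q4.
            \lnot (\lnot q2 \land q3): β-rule — branch into \lnot \lnot q2  //  \lnot q3.
              branch 2.1.2.1 (add \lnot \lnot q2):
                ○ open, literals {q1=false, q2=true, q4=false}.
              branch 2.1.2.2 (add \lnot q3):
                ○ open, literals {q1=false, q3=false, q4=false}.
      branch 2.2 (add \lnot q4):
        ○ open, literals {q4=false}.
0 branches closed, 6 open.
Each open branch fixes some atoms; the unmentioned ones are free. Counting distinct full assignments: branch {q1=false, q3=true} (q2, q4) contributes 4 new; branch {q1=true, q2=false, q3=true} (q4) contributes 2 new; branch {q2=false, q3=true, q4=true} (q1) contributes 0 new; branch {q1=false, q2=true, q4=false} (q3) contributes 1 new; branch {q1=false, q3=false, q4=false} (q2) contributes 1 new; branch {q4=false} (q2, q1, q3) contributes 3 new. Total: 11.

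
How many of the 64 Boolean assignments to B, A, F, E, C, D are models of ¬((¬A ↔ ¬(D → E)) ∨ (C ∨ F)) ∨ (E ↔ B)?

Initial set: {T (¬((¬A ↔ ¬(D → E)) ∨ (C ∨ F)) ∨ (E ↔ B))}.
T (¬((¬A ↔ ¬(D → E)) ∨ (C ∨ F)) ∨ (E ↔ B)): β-rule — branch into T ¬((¬A ↔ ¬(D → E)) ∨ (C ∨ F))  //  T (E ↔ B).
  branch 1 (add T ¬((¬A ↔ ¬(D → E)) ∨ (C ∨ F))):
    T ¬((¬A ↔ ¬(D → E)) ∨ (C ∨ F)): α-rule — add F (¬A ↔ ¬(D → E)), F (C ∨ F).
    F (C ∨ F): α-rule — add F C, F F.
    F (¬A ↔ ¬(D → E)): β-rule — branch into T ¬A, F ¬(D → E)  //  F ¬A, T ¬(D → E).
      branch 1.1 (add T ¬A, F ¬(D → E)):
        F ¬(D → E): β-rule — branch into F D  //  T E.
          branch 1.1.1 (add F D):
            ○ open, literals {A=0, C=0, D=0, F=0}.
          branch 1.1.2 (add T E):
            ○ open, literals {A=0, C=0, E=1, F=0}.
      branch 1.2 (add F ¬A, T ¬(D → E)):
        T ¬(D → E): α-rule — add T D, F E.
        ○ open, literals {A=1, C=0, D=1, E=0, F=0}.
  branch 2 (add T (E ↔ B)):
    T (E ↔ B): β-rule — branch into T E, T B  //  F E, F B.
      branch 2.1 (add T E, T B):
        ○ open, literals {B=1, E=1}.
      branch 2.2 (add F E, F B):
        ○ open, literals {B=0, E=0}.
0 branches closed, 5 open.
Each open branch fixes some atoms; the unmentioned ones are free. Counting distinct full assignments: branch {A=0, C=0, D=0, F=0} (B, E) contributes 4 new; branch {A=0, C=0, E=1, F=0} (B, D) contributes 2 new; branch {A=1, C=0, D=1, E=0, F=0} (B) contributes 2 new; branch {B=1, E=1} (A, F, C, D) contributes 14 new; branch {B=0, E=0} (A, F, C, D) contributes 14 new. Total: 36.

36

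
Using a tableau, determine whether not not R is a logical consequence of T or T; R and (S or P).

Yes

Initial set: {(T or T); (R and (S or P)); not not not R}.
(R and (S or P)): α-rule — add R, (S or P).
not not not R: drop double negation, giving not R.
× closes — contains both R and not R.
All 1 branch closes.
Every branch closed, so the premises entail the conclusion.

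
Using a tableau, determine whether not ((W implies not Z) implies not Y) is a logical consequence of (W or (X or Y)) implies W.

No

Initial set: {T ((W or (X or Y)) implies W); F not ((W implies not Z) implies not Y)}.
T ((W or (X or Y)) implies W): β-rule — branch into F (W or (X or Y))  //  T W.
  branch 1 (add F (W or (X or Y))):
    F (W or (X or Y)): α-rule — add F W, F (X or Y).
    F (X or Y): α-rule — add F X, F Y.
    F not ((W implies not Z) implies not Y): β-rule — branch into F (W implies not Z)  //  T not Y.
      branch 1.1 (add F (W implies not Z)):
        F (W implies not Z): α-rule — add T W, F not Z.
        × closes — contains both W and not W.
      branch 1.2 (add T not Y):
        ○ open, literals {W=0, X=0, Y=0}.
  branch 2 (add T W):
    F not ((W implies not Z) implies not Y): β-rule — branch into F (W implies not Z)  //  T not Y.
      branch 2.1 (add F (W implies not Z)):
        F (W implies not Z): α-rule — add T W, F not Z.
        ○ open, literals {W=1, Z=1}.
      branch 2.2 (add T not Y):
        ○ open, literals {W=1, Y=0}.
1 branch closed, 3 open.
An open branch gives a countermodel: W=0, X=0, Y=0 (unmentioned atoms arbitrary); the premises hold there but the conclusion fails.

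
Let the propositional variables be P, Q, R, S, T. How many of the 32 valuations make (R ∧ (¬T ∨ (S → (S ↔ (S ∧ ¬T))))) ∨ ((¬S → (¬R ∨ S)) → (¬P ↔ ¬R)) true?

22

Initial set: {((R ∧ (¬T ∨ (S → (S ↔ (S ∧ ¬T))))) ∨ ((¬S → (¬R ∨ S)) → (¬P ↔ ¬R)))}.
((R ∧ (¬T ∨ (S → (S ↔ (S ∧ ¬T))))) ∨ ((¬S → (¬R ∨ S)) → (¬P ↔ ¬R))): β-rule — branch into (R ∧ (¬T ∨ (S → (S ↔ (S ∧ ¬T)))))  //  ((¬S → (¬R ∨ S)) → (¬P ↔ ¬R)).
  branch 1 (add (R ∧ (¬T ∨ (S → (S ↔ (S ∧ ¬T)))))):
    (R ∧ (¬T ∨ (S → (S ↔ (S ∧ ¬T))))): α-rule — add R, (¬T ∨ (S → (S ↔ (S ∧ ¬T)))).
    (¬T ∨ (S → (S ↔ (S ∧ ¬T)))): β-rule — branch into ¬T  //  (S → (S ↔ (S ∧ ¬T))).
      branch 1.1 (add ¬T):
        ○ open, literals {R=T, T=F}.
      branch 1.2 (add (S → (S ↔ (S ∧ ¬T)))):
        (S → (S ↔ (S ∧ ¬T))): β-rule — branch into ¬S  //  (S ↔ (S ∧ ¬T)).
          branch 1.2.1 (add ¬S):
            ○ open, literals {R=T, S=F}.
          branch 1.2.2 (add (S ↔ (S ∧ ¬T))):
            (S ↔ (S ∧ ¬T)): β-rule — branch into S, (S ∧ ¬T)  //  ¬S, ¬(S ∧ ¬T).
              branch 1.2.2.1 (add S, (S ∧ ¬T)):
                (S ∧ ¬T): α-rule — add S, ¬T.
                ○ open, literals {R=T, S=T, T=F}.
              branch 1.2.2.2 (add ¬S, ¬(S ∧ ¬T)):
                ¬(S ∧ ¬T): β-rule — branch into ¬S  //  ¬¬T.
                  branch 1.2.2.2.1 (add ¬S):
                    ○ open, literals {R=T, S=F}.
                  branch 1.2.2.2.2 (add ¬¬T):
                    ○ open, literals {R=T, S=F, T=T}.
  branch 2 (add ((¬S → (¬R ∨ S)) → (¬P ↔ ¬R))):
    ((¬S → (¬R ∨ S)) → (¬P ↔ ¬R)): β-rule — branch into ¬(¬S → (¬R ∨ S))  //  (¬P ↔ ¬R).
      branch 2.1 (add ¬(¬S → (¬R ∨ S))):
        ¬(¬S → (¬R ∨ S)): α-rule — add ¬S, ¬(¬R ∨ S).
        ¬(¬R ∨ S): α-rule — add ¬¬R, ¬S.
        ○ open, literals {R=T, S=F}.
      branch 2.2 (add (¬P ↔ ¬R)):
        (¬P ↔ ¬R): β-rule — branch into ¬P, ¬R  //  ¬¬P, ¬¬R.
          branch 2.2.1 (add ¬P, ¬R):
            ○ open, literals {P=F, R=F}.
          branch 2.2.2 (add ¬¬P, ¬¬R):
            ○ open, literals {P=T, R=T}.
0 branches closed, 8 open.
Each open branch fixes some atoms; the unmentioned ones are free. Counting distinct full assignments: branch {R=T, T=F} (P, Q, S) contributes 8 new; branch {R=T, S=F} (P, Q, T) contributes 4 new; branch {R=T, S=T, T=F} (P, Q) contributes 0 new; branch {R=T, S=F} (P, Q, T) contributes 0 new; branch {R=T, S=F, T=T} (P, Q) contributes 0 new; branch {R=T, S=F} (P, Q, T) contributes 0 new; branch {P=F, R=F} (Q, S, T) contributes 8 new; branch {P=T, R=T} (Q, S, T) contributes 2 new. Total: 22.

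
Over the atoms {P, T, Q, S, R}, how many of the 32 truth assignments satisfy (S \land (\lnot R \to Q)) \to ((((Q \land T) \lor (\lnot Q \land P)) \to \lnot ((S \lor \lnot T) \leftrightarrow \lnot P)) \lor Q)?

Initial set: {((S \land (\lnot R \to Q)) \to ((((Q \land T) \lor (\lnot Q \land P)) \to \lnot ((S \lor \lnot T) \leftrightarrow \lnot P)) \lor Q))}.
((S \land (\lnot R \to Q)) \to ((((Q \land T) \lor (\lnot Q \land P)) \to \lnot ((S \lor \lnot T) \leftrightarrow \lnot P)) \lor Q)): β-rule — branch into \lnot (S \land (\lnot R \to Q))  //  ((((Q \land T) \lor (\lnot Q \land P)) \to \lnot ((S \lor \lnot T) \leftrightarrow \lnot P)) \lor Q).
  branch 1 (add \lnot (S \land (\lnot R \to Q))):
    \lnot (S \land (\lnot R \to Q)): β-rule — branch into \lnot S  //  \lnot (\lnot R \to Q).
      branch 1.1 (add \lnot S):
        ○ open, literals {S=F}.
      branch 1.2 (add \lnot (\lnot R \to Q)):
        \lnot (\lnot R \to Q): α-rule — add \lnot R, \lnot Q.
        ○ open, literals {Q=F, R=F}.
  branch 2 (add ((((Q \land T) \lor (\lnot Q \land P)) \to \lnot ((S \lor \lnot T) \leftrightarrow \lnot P)) \lor Q)):
    ((((Q \land T) \lor (\lnot Q \land P)) \to \lnot ((S \lor \lnot T) \leftrightarrow \lnot P)) \lor Q): β-rule — branch into (((Q \land T) \lor (\lnot Q \land P)) \to \lnot ((S \lor \lnot T) \leftrightarrow \lnot P))  //  Q.
      branch 2.1 (add (((Q \land T) \lor (\lnot Q \land P)) \to \lnot ((S \lor \lnot T) \leftrightarrow \lnot P))):
        (((Q \land T) \lor (\lnot Q \land P)) \to \lnot ((S \lor \lnot T) \leftrightarrow \lnot P)): β-rule — branch into \lnot ((Q \land T) \lor (\lnot Q \land P))  //  \lnot ((S \lor \lnot T) \leftrightarrow \lnot P).
          branch 2.1.1 (add \lnot ((Q \land T) \lor (\lnot Q \land P))):
            \lnot ((Q \land T) \lor (\lnot Q \land P)): α-rule — add \lnot (Q \land T), \lnot (\lnot Q \land P).
            \lnot (Q \land T): β-rule — branch into \lnot Q  //  \lnot T.
              branch 2.1.1.1 (add \lnot Q):
                \lnot (\lnot Q \land P): β-rule — branch into \lnot \lnot Q  //  \lnot P.
                  branch 2.1.1.1.1 (add \lnot \lnot Q):
                    × closes — contains both Q and \lnot Q.
                  branch 2.1.1.1.2 (add \lnot P):
                    ○ open, literals {P=F, Q=F}.
              branch 2.1.1.2 (add \lnot T):
                \lnot (\lnot Q \land P): β-rule — branch into \lnot \lnot Q  //  \lnot P.
                  branch 2.1.1.2.1 (add \lnot \lnot Q):
                    ○ open, literals {Q=T, T=F}.
                  branch 2.1.1.2.2 (add \lnot P):
                    ○ open, literals {P=F, T=F}.
          branch 2.1.2 (add \lnot ((S \lor \lnot T) \leftrightarrow \lnot P)):
            \lnot ((S \lor \lnot T) \leftrightarrow \lnot P): β-rule — branch into (S \lor \lnot T), \lnot \lnot P  //  \lnot (S \lor \lnot T), \lnot P.
              branch 2.1.2.1 (add (S \lor \lnot T), \lnot \lnot P):
                (S \lor \lnot T): β-rule — branch into S  //  \lnot T.
                  branch 2.1.2.1.1 (add S):
                    ○ open, literals {P=T, S=T}.
                  branch 2.1.2.1.2 (add \lnot T):
                    ○ open, literals {P=T, T=F}.
              branch 2.1.2.2 (add \lnot (S \lor \lnot T), \lnot P):
                \lnot (S \lor \lnot T): α-rule — add \lnot S, \lnot \lnot T.
                ○ open, literals {P=F, S=F, T=T}.
      branch 2.2 (add Q):
        ○ open, literals {Q=T}.
1 branch closed, 9 open.
Each open branch fixes some atoms; the unmentioned ones are free. Counting distinct full assignments: branch {S=F} (P, T, Q, R) contributes 16 new; branch {Q=F, R=F} (P, T, S) contributes 4 new; branch {P=F, Q=F} (T, S, R) contributes 2 new; branch {Q=T, T=F} (P, S, R) contributes 4 new; branch {P=F, T=F} (Q, S, R) contributes 0 new; branch {P=T, S=T} (T, Q, R) contributes 4 new; branch {P=T, T=F} (Q, S, R) contributes 0 new; branch {P=F, S=F, T=T} (Q, R) contributes 0 new; branch {Q=T} (P, T, S, R) contributes 2 new. Total: 32.

32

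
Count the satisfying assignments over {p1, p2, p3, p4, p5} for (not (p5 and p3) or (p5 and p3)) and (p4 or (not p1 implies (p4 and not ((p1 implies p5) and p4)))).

Initial set: {((not (p5 and p3) or (p5 and p3)) and (p4 or (not p1 implies (p4 and not ((p1 implies p5) and p4)))))}.
((not (p5 and p3) or (p5 and p3)) and (p4 or (not p1 implies (p4 and not ((p1 implies p5) and p4))))): α-rule — add (not (p5 and p3) or (p5 and p3)), (p4 or (not p1 implies (p4 and not ((p1 implies p5) and p4)))).
(not (p5 and p3) or (p5 and p3)): β-rule — branch into not (p5 and p3)  //  (p5 and p3).
  branch 1 (add not (p5 and p3)):
    (p4 or (not p1 implies (p4 and not ((p1 implies p5) and p4)))): β-rule — branch into p4  //  (not p1 implies (p4 and not ((p1 implies p5) and p4))).
      branch 1.1 (add p4):
        not (p5 and p3): β-rule — branch into not p5  //  not p3.
          branch 1.1.1 (add not p5):
            ○ open, literals {p4=true, p5=false}.
          branch 1.1.2 (add not p3):
            ○ open, literals {p3=false, p4=true}.
      branch 1.2 (add (not p1 implies (p4 and not ((p1 implies p5) and p4)))):
        not (p5 and p3): β-rule — branch into not p5  //  not p3.
          branch 1.2.1 (add not p5):
            (not p1 implies (p4 and not ((p1 implies p5) and p4))): β-rule — branch into not not p1  //  (p4 and not ((p1 implies p5) and p4)).
              branch 1.2.1.1 (add not not p1):
                ○ open, literals {p1=true, p5=false}.
              branch 1.2.1.2 (add (p4 and not ((p1 implies p5) and p4))):
                (p4 and not ((p1 implies p5) and p4)): α-rule — add p4, not ((p1 implies p5) and p4).
                not ((p1 implies p5) and p4): β-rule — branch into not (p1 implies p5)  //  not p4.
                  branch 1.2.1.2.1 (add not (p1 implies p5)):
                    not (p1 implies p5): α-rule — add p1, not p5.
                    ○ open, literals {p1=true, p4=true, p5=false}.
                  branch 1.2.1.2.2 (add not p4):
                    × closes — contains both p4 and not p4.
          branch 1.2.2 (add not p3):
            (not p1 implies (p4 and not ((p1 implies p5) and p4))): β-rule — branch into not not p1  //  (p4 and not ((p1 implies p5) and p4)).
              branch 1.2.2.1 (add not not p1):
                ○ open, literals {p1=true, p3=false}.
              branch 1.2.2.2 (add (p4 and not ((p1 implies p5) and p4))):
                (p4 and not ((p1 implies p5) and p4)): α-rule — add p4, not ((p1 implies p5) and p4).
                not ((p1 implies p5) and p4): β-rule — branch into not (p1 implies p5)  //  not p4.
                  branch 1.2.2.2.1 (add not (p1 implies p5)):
                    not (p1 implies p5): α-rule — add p1, not p5.
                    ○ open, literals {p1=true, p3=false, p4=true, p5=false}.
                  branch 1.2.2.2.2 (add not p4):
                    × closes — contains both p4 and not p4.
  branch 2 (add (p5 and p3)):
    (p5 and p3): α-rule — add p5, p3.
    (p4 or (not p1 implies (p4 and not ((p1 implies p5) and p4)))): β-rule — branch into p4  //  (not p1 implies (p4 and not ((p1 implies p5) and p4))).
      branch 2.1 (add p4):
        ○ open, literals {p3=true, p4=true, p5=true}.
      branch 2.2 (add (not p1 implies (p4 and not ((p1 implies p5) and p4)))):
        (not p1 implies (p4 and not ((p1 implies p5) and p4))): β-rule — branch into not not p1  //  (p4 and not ((p1 implies p5) and p4)).
          branch 2.2.1 (add not not p1):
            ○ open, literals {p1=true, p3=true, p5=true}.
          branch 2.2.2 (add (p4 and not ((p1 implies p5) and p4))):
            (p4 and not ((p1 implies p5) and p4)): α-rule — add p4, not ((p1 implies p5) and p4).
            not ((p1 implies p5) and p4): β-rule — branch into not (p1 implies p5)  //  not p4.
              branch 2.2.2.1 (add not (p1 implies p5)):
                not (p1 implies p5): α-rule — add p1, not p5.
                × closes — contains both p5 and not p5.
              branch 2.2.2.2 (add not p4):
                × closes — contains both p4 and not p4.
4 branches closed, 8 open.
Each open branch fixes some atoms; the unmentioned ones are free. Counting distinct full assignments: branch {p4=true, p5=false} (p1, p2, p3) contributes 8 new; branch {p3=false, p4=true} (p1, p2, p5) contributes 4 new; branch {p1=true, p5=false} (p2, p3, p4) contributes 4 new; branch {p1=true, p4=true, p5=false} (p2, p3) contributes 0 new; branch {p1=true, p3=false} (p2, p4, p5) contributes 2 new; branch {p1=true, p3=false, p4=true, p5=false} (p2) contributes 0 new; branch {p3=true, p4=true, p5=true} (p1, p2) contributes 4 new; branch {p1=true, p3=true, p5=true} (p2, p4) contributes 2 new. Total: 24.

24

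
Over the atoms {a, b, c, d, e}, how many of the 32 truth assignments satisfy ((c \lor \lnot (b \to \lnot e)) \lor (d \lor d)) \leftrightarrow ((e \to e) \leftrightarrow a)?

16

Initial set: {(((c \lor \lnot (b \to \lnot e)) \lor (d \lor d)) \leftrightarrow ((e \to e) \leftrightarrow a))}.
(((c \lor \lnot (b \to \lnot e)) \lor (d \lor d)) \leftrightarrow ((e \to e) \leftrightarrow a)): β-rule — branch into ((c \lor \lnot (b \to \lnot e)) \lor (d \lor d)), ((e \to e) \leftrightarrow a)  //  \lnot ((c \lor \lnot (b \to \lnot e)) \lor (d \lor d)), \lnot ((e \to e) \leftrightarrow a).
  branch 1 (add ((c \lor \lnot (b \to \lnot e)) \lor (d \lor d)), ((e \to e) \leftrightarrow a)):
    ((c \lor \lnot (b \to \lnot e)) \lor (d \lor d)): β-rule — branch into (c \lor \lnot (b \to \lnot e))  //  (d \lor d).
      branch 1.1 (add (c \lor \lnot (b \to \lnot e))):
        ((e \to e) \leftrightarrow a): β-rule — branch into (e \to e), a  //  \lnot (e \to e), \lnot a.
          branch 1.1.1 (add (e \to e), a):
            (c \lor \lnot (b \to \lnot e)): β-rule — branch into c  //  \lnot (b \to \lnot e).
              branch 1.1.1.1 (add c):
                (e \to e): β-rule — branch into \lnot e  //  e.
                  branch 1.1.1.1.1 (add \lnot e):
                    ○ open, literals {a=true, c=true, e=false}.
                  branch 1.1.1.1.2 (add e):
                    ○ open, literals {a=true, c=true, e=true}.
              branch 1.1.1.2 (add \lnot (b \to \lnot e)):
                \lnot (b \to \lnot e): α-rule — add b, \lnot \lnot e.
                (e \to e): β-rule — branch into \lnot e  //  e.
                  branch 1.1.1.2.1 (add \lnot e):
                    × closes — contains both e and \lnot e.
                  branch 1.1.1.2.2 (add e):
                    ○ open, literals {a=true, b=true, e=true}.
          branch 1.1.2 (add \lnot (e \to e), \lnot a):
            \lnot (e \to e): α-rule — add e, \lnot e.
            × closes — contains both e and \lnot e.
      branch 1.2 (add (d \lor d)):
        ((e \to e) \leftrightarrow a): β-rule — branch into (e \to e), a  //  \lnot (e \to e), \lnot a.
          branch 1.2.1 (add (e \to e), a):
            (d \lor d): β-rule — branch into d  //  d.
              branch 1.2.1.1 (add d):
                (e \to e): β-rule — branch into \lnot e  //  e.
                  branch 1.2.1.1.1 (add \lnot e):
                    ○ open, literals {a=true, d=true, e=false}.
                  branch 1.2.1.1.2 (add e):
                    ○ open, literals {a=true, d=true, e=true}.
              branch 1.2.1.2 (add d):
                (e \to e): β-rule — branch into \lnot e  //  e.
                  branch 1.2.1.2.1 (add \lnot e):
                    ○ open, literals {a=true, d=true, e=false}.
                  branch 1.2.1.2.2 (add e):
                    ○ open, literals {a=true, d=true, e=true}.
          branch 1.2.2 (add \lnot (e \to e), \lnot a):
            \lnot (e \to e): α-rule — add e, \lnot e.
            × closes — contains both e and \lnot e.
  branch 2 (add \lnot ((c \lor \lnot (b \to \lnot e)) \lor (d \lor d)), \lnot ((e \to e) \leftrightarrow a)):
    \lnot ((c \lor \lnot (b \to \lnot e)) \lor (d \lor d)): α-rule — add \lnot (c \lor \lnot (b \to \lnot e)), \lnot (d \lor d).
    \lnot (c \lor \lnot (b \to \lnot e)): α-rule — add \lnot c, \lnot \lnot (b \to \lnot e).
    \lnot (d \lor d): α-rule — add \lnot d, \lnot d.
    \lnot ((e \to e) \leftrightarrow a): β-rule — branch into (e \to e), \lnot a  //  \lnot (e \to e), a.
      branch 2.1 (add (e \to e), \lnot a):
        \lnot \lnot (b \to \lnot e): β-rule — branch into \lnot b  //  \lnot e.
          branch 2.1.1 (add \lnot b):
            (e \to e): β-rule — branch into \lnot e  //  e.
              branch 2.1.1.1 (add \lnot e):
                ○ open, literals {a=false, b=false, c=false, d=false, e=false}.
              branch 2.1.1.2 (add e):
                ○ open, literals {a=false, b=false, c=false, d=false, e=true}.
          branch 2.1.2 (add \lnot e):
            (e \to e): β-rule — branch into \lnot e  //  e.
              branch 2.1.2.1 (add \lnot e):
                ○ open, literals {a=false, c=false, d=false, e=false}.
              branch 2.1.2.2 (add e):
                × closes — contains both e and \lnot e.
      branch 2.2 (add \lnot (e \to e), a):
        \lnot (e \to e): α-rule — add e, \lnot e.
        × closes — contains both e and \lnot e.
5 branches closed, 10 open.
Each open branch fixes some atoms; the unmentioned ones are free. Counting distinct full assignments: branch {a=true, c=true, e=false} (b, d) contributes 4 new; branch {a=true, c=true, e=true} (b, d) contributes 4 new; branch {a=true, b=true, e=true} (c, d) contributes 2 new; branch {a=true, d=true, e=false} (b, c) contributes 2 new; branch {a=true, d=true, e=true} (b, c) contributes 1 new; branch {a=true, d=true, e=false} (b, c) contributes 0 new; branch {a=true, d=true, e=true} (b, c) contributes 0 new; branch {a=false, b=false, c=false, d=false, e=false} (none free) contributes 1 new; branch {a=false, b=false, c=false, d=false, e=true} (none free) contributes 1 new; branch {a=false, c=false, d=false, e=false} (b) contributes 1 new. Total: 16.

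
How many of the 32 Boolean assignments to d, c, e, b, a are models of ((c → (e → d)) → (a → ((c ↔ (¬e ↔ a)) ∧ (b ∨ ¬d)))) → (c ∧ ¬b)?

14

Initial set: {(((c → (e → d)) → (a → ((c ↔ (¬e ↔ a)) ∧ (b ∨ ¬d)))) → (c ∧ ¬b))}.
(((c → (e → d)) → (a → ((c ↔ (¬e ↔ a)) ∧ (b ∨ ¬d)))) → (c ∧ ¬b)): β-rule — branch into ¬((c → (e → d)) → (a → ((c ↔ (¬e ↔ a)) ∧ (b ∨ ¬d))))  //  (c ∧ ¬b).
  branch 1 (add ¬((c → (e → d)) → (a → ((c ↔ (¬e ↔ a)) ∧ (b ∨ ¬d))))):
    ¬((c → (e → d)) → (a → ((c ↔ (¬e ↔ a)) ∧ (b ∨ ¬d)))): α-rule — add (c → (e → d)), ¬(a → ((c ↔ (¬e ↔ a)) ∧ (b ∨ ¬d))).
    ¬(a → ((c ↔ (¬e ↔ a)) ∧ (b ∨ ¬d))): α-rule — add a, ¬((c ↔ (¬e ↔ a)) ∧ (b ∨ ¬d)).
    (c → (e → d)): β-rule — branch into ¬c  //  (e → d).
      branch 1.1 (add ¬c):
        ¬((c ↔ (¬e ↔ a)) ∧ (b ∨ ¬d)): β-rule — branch into ¬(c ↔ (¬e ↔ a))  //  ¬(b ∨ ¬d).
          branch 1.1.1 (add ¬(c ↔ (¬e ↔ a))):
            ¬(c ↔ (¬e ↔ a)): β-rule — branch into c, ¬(¬e ↔ a)  //  ¬c, (¬e ↔ a).
              branch 1.1.1.1 (add c, ¬(¬e ↔ a)):
                × closes — contains both c and ¬c.
              branch 1.1.1.2 (add ¬c, (¬e ↔ a)):
                (¬e ↔ a): β-rule — branch into ¬e, a  //  ¬¬e, ¬a.
                  branch 1.1.1.2.1 (add ¬e, a):
                    ○ open, literals {a=true, c=false, e=false}.
                  branch 1.1.1.2.2 (add ¬¬e, ¬a):
                    × closes — contains both a and ¬a.
          branch 1.1.2 (add ¬(b ∨ ¬d)):
            ¬(b ∨ ¬d): α-rule — add ¬b, ¬¬d.
            ○ open, literals {a=true, b=false, c=false, d=true}.
      branch 1.2 (add (e → d)):
        ¬((c ↔ (¬e ↔ a)) ∧ (b ∨ ¬d)): β-rule — branch into ¬(c ↔ (¬e ↔ a))  //  ¬(b ∨ ¬d).
          branch 1.2.1 (add ¬(c ↔ (¬e ↔ a))):
            (e → d): β-rule — branch into ¬e  //  d.
              branch 1.2.1.1 (add ¬e):
                ¬(c ↔ (¬e ↔ a)): β-rule — branch into c, ¬(¬e ↔ a)  //  ¬c, (¬e ↔ a).
                  branch 1.2.1.1.1 (add c, ¬(¬e ↔ a)):
                    ¬(¬e ↔ a): β-rule — branch into ¬e, ¬a  //  ¬¬e, a.
                      branch 1.2.1.1.1.1 (add ¬e, ¬a):
                        × closes — contains both a and ¬a.
                      branch 1.2.1.1.1.2 (add ¬¬e, a):
                        × closes — contains both e and ¬e.
                  branch 1.2.1.1.2 (add ¬c, (¬e ↔ a)):
                    (¬e ↔ a): β-rule — branch into ¬e, a  //  ¬¬e, ¬a.
                      branch 1.2.1.1.2.1 (add ¬e, a):
                        ○ open, literals {a=true, c=false, e=false}.
                      branch 1.2.1.1.2.2 (add ¬¬e, ¬a):
                        × closes — contains both e and ¬e.
              branch 1.2.1.2 (add d):
                ¬(c ↔ (¬e ↔ a)): β-rule — branch into c, ¬(¬e ↔ a)  //  ¬c, (¬e ↔ a).
                  branch 1.2.1.2.1 (add c, ¬(¬e ↔ a)):
                    ¬(¬e ↔ a): β-rule — branch into ¬e, ¬a  //  ¬¬e, a.
                      branch 1.2.1.2.1.1 (add ¬e, ¬a):
                        × closes — contains both a and ¬a.
                      branch 1.2.1.2.1.2 (add ¬¬e, a):
                        ○ open, literals {a=true, c=true, d=true, e=true}.
                  branch 1.2.1.2.2 (add ¬c, (¬e ↔ a)):
                    (¬e ↔ a): β-rule — branch into ¬e, a  //  ¬¬e, ¬a.
                      branch 1.2.1.2.2.1 (add ¬e, a):
                        ○ open, literals {a=true, c=false, d=true, e=false}.
                      branch 1.2.1.2.2.2 (add ¬¬e, ¬a):
                        × closes — contains both a and ¬a.
          branch 1.2.2 (add ¬(b ∨ ¬d)):
            ¬(b ∨ ¬d): α-rule — add ¬b, ¬¬d.
            (e → d): β-rule — branch into ¬e  //  d.
              branch 1.2.2.1 (add ¬e):
                ○ open, literals {a=true, b=false, d=true, e=false}.
              branch 1.2.2.2 (add d):
                ○ open, literals {a=true, b=false, d=true}.
  branch 2 (add (c ∧ ¬b)):
    (c ∧ ¬b): α-rule — add c, ¬b.
    ○ open, literals {b=false, c=true}.
7 branches closed, 8 open.
Each open branch fixes some atoms; the unmentioned ones are free. Counting distinct full assignments: branch {a=true, c=false, e=false} (d, b) contributes 4 new; branch {a=true, b=false, c=false, d=true} (e) contributes 1 new; branch {a=true, c=false, e=false} (d, b) contributes 0 new; branch {a=true, c=true, d=true, e=true} (b) contributes 2 new; branch {a=true, c=false, d=true, e=false} (b) contributes 0 new; branch {a=true, b=false, d=true, e=false} (c) contributes 1 new; branch {a=true, b=false, d=true} (c, e) contributes 0 new; branch {b=false, c=true} (d, e, a) contributes 6 new. Total: 14.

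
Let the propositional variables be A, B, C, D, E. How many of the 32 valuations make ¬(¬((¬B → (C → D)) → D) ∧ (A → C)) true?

24

Initial set: {¬(¬((¬B → (C → D)) → D) ∧ (A → C))}.
¬(¬((¬B → (C → D)) → D) ∧ (A → C)): β-rule — branch into ¬¬((¬B → (C → D)) → D)  //  ¬(A → C).
  branch 1 (add ¬¬((¬B → (C → D)) → D)):
    ¬¬((¬B → (C → D)) → D): β-rule — branch into ¬(¬B → (C → D))  //  D.
      branch 1.1 (add ¬(¬B → (C → D))):
        ¬(¬B → (C → D)): α-rule — add ¬B, ¬(C → D).
        ¬(C → D): α-rule — add C, ¬D.
        ○ open, literals {B=false, C=true, D=false}.
      branch 1.2 (add D):
        ○ open, literals {D=true}.
  branch 2 (add ¬(A → C)):
    ¬(A → C): α-rule — add A, ¬C.
    ○ open, literals {A=true, C=false}.
0 branches closed, 3 open.
Each open branch fixes some atoms; the unmentioned ones are free. Counting distinct full assignments: branch {B=false, C=true, D=false} (A, E) contributes 4 new; branch {D=true} (A, B, C, E) contributes 16 new; branch {A=true, C=false} (B, D, E) contributes 4 new. Total: 24.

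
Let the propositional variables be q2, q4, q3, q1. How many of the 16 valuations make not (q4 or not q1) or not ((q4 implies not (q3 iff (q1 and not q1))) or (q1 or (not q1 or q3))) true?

4

Initial set: {(not (q4 or not q1) or not ((q4 implies not (q3 iff (q1 and not q1))) or (q1 or (not q1 or q3))))}.
(not (q4 or not q1) or not ((q4 implies not (q3 iff (q1 and not q1))) or (q1 or (not q1 or q3)))): β-rule — branch into not (q4 or not q1)  //  not ((q4 implies not (q3 iff (q1 and not q1))) or (q1 or (not q1 or q3))).
  branch 1 (add not (q4 or not q1)):
    not (q4 or not q1): α-rule — add not q4, not not q1.
    ○ open, literals {q1=T, q4=F}.
  branch 2 (add not ((q4 implies not (q3 iff (q1 and not q1))) or (q1 or (not q1 or q3)))):
    not ((q4 implies not (q3 iff (q1 and not q1))) or (q1 or (not q1 or q3))): α-rule — add not (q4 implies not (q3 iff (q1 and not q1))), not (q1 or (not q1 or q3)).
    not (q4 implies not (q3 iff (q1 and not q1))): α-rule — add q4, not not (q3 iff (q1 and not q1)).
    not (q1 or (not q1 or q3)): α-rule — add not q1, not (not q1 or q3).
    not (not q1 or q3): α-rule — add not not q1, not q3.
    × closes — contains both q1 and not q1.
1 branch closed, 1 open.
Each open branch fixes some atoms; the unmentioned ones are free. Counting distinct full assignments: branch {q1=T, q4=F} (q2, q3) contributes 4 new. Total: 4.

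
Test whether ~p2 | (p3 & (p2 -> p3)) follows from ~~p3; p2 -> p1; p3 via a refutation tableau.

Initial set: {~~p3; (p2 -> p1); p3; ~(~p2 | (p3 & (p2 -> p3)))}.
~~p3: drop double negation, giving p3.
~(~p2 | (p3 & (p2 -> p3))): α-rule — add ~~p2, ~(p3 & (p2 -> p3)).
(p2 -> p1): β-rule — branch into ~p2  //  p1.
  branch 1 (add ~p2):
    × closes — contains both p2 and ~p2.
  branch 2 (add p1):
    ~(p3 & (p2 -> p3)): β-rule — branch into ~p3  //  ~(p2 -> p3).
      branch 2.1 (add ~p3):
        × closes — contains both p3 and ~p3.
      branch 2.2 (add ~(p2 -> p3)):
        ~(p2 -> p3): α-rule — add p2, ~p3.
        × closes — contains both p3 and ~p3.
All 3 branches close.
Every branch closed, so the premises entail the conclusion.

Yes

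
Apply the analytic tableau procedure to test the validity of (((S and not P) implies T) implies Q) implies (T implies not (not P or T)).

Not valid

Assume the negation and expand:
Initial set: {not ((((S and not P) implies T) implies Q) implies (T implies not (not P or T)))}.
not ((((S and not P) implies T) implies Q) implies (T implies not (not P or T))): α-rule — add (((S and not P) implies T) implies Q), not (T implies not (not P or T)).
not (T implies not (not P or T)): α-rule — add T, not not (not P or T).
(((S and not P) implies T) implies Q): β-rule — branch into not ((S and not P) implies T)  //  Q.
  branch 1 (add not ((S and not P) implies T)):
    not ((S and not P) implies T): α-rule — add (S and not P), not T.
    × closes — contains both T and not T.
  branch 2 (add Q):
    not not (not P or T): β-rule — branch into not P  //  T.
      branch 2.1 (add not P):
        ○ open, literals {P=F, Q=T, T=T}.
      branch 2.2 (add T):
        ○ open, literals {Q=T, T=T}.
1 branch closed, 2 open.
An open branch gives a countermodel: P=F, Q=T, T=T (unmentioned atoms arbitrary); under it the original formula is false.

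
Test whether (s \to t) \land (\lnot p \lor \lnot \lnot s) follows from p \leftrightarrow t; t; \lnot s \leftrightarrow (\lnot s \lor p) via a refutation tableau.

No

Initial set: {(p \leftrightarrow t); t; (\lnot s \leftrightarrow (\lnot s \lor p)); \lnot ((s \to t) \land (\lnot p \lor \lnot \lnot s))}.
(p \leftrightarrow t): β-rule — branch into p, t  //  \lnot p, \lnot t.
  branch 1 (add p, t):
    (\lnot s \leftrightarrow (\lnot s \lor p)): β-rule — branch into \lnot s, (\lnot s \lor p)  //  \lnot \lnot s, \lnot (\lnot s \lor p).
      branch 1.1 (add \lnot s, (\lnot s \lor p)):
        \lnot ((s \to t) \land (\lnot p \lor \lnot \lnot s)): β-rule — branch into \lnot (s \to t)  //  \lnot (\lnot p \lor \lnot \lnot s).
          branch 1.1.1 (add \lnot (s \to t)):
            \lnot (s \to t): α-rule — add s, \lnot t.
            × closes — contains both s and \lnot s.
          branch 1.1.2 (add \lnot (\lnot p \lor \lnot \lnot s)):
            \lnot (\lnot p \lor \lnot \lnot s): α-rule — add \lnot \lnot p, \lnot \lnot \lnot s.
            \lnot \lnot \lnot s: drop double negation, giving \lnot s.
            (\lnot s \lor p): β-rule — branch into \lnot s  //  p.
              branch 1.1.2.1 (add \lnot s):
                ○ open, literals {p=true, s=false, t=true}.
              branch 1.1.2.2 (add p):
                ○ open, literals {p=true, s=false, t=true}.
      branch 1.2 (add \lnot \lnot s, \lnot (\lnot s \lor p)):
        \lnot (\lnot s \lor p): α-rule — add \lnot \lnot s, \lnot p.
        × closes — contains both p and \lnot p.
  branch 2 (add \lnot p, \lnot t):
    × closes — contains both t and \lnot t.
3 branches closed, 2 open.
An open branch gives a countermodel: p=true, s=false, t=true (unmentioned atoms arbitrary); the premises hold there but the conclusion fails.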